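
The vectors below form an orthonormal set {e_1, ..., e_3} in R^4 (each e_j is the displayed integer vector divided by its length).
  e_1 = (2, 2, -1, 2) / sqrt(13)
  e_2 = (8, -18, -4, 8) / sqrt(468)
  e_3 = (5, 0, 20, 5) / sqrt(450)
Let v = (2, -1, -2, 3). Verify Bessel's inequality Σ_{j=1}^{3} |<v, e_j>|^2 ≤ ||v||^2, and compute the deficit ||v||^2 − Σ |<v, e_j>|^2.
Σ |<v, e_j>|^2 = 35/2; ||v||^2 = 18; deficit = 1/2

Write each e_j = u_j / sqrt(<u_j, u_j>) where u_j is the displayed integer vector. Then <v, e_j> = <v, u_j> / sqrt(<u_j, u_j>), so |<v, e_j>|^2 = <v, u_j>^2 / <u_j, u_j>.
Coefficients: <v, e_1> = 10/sqrt(13), <v, e_2> = 66/sqrt(468), <v, e_3> = -15/sqrt(450).
Square and sum: Σ |<v, e_j>|^2 = 35/2.
Compute ||v||^2 = v·v = 18.
Deficit = 18 − 35/2 = 1/2 ≥ 0, confirming Bessel's inequality. (The deficit equals ||v − Σ <v,e_j> e_j||^2, the squared distance from v to span{e_j}.)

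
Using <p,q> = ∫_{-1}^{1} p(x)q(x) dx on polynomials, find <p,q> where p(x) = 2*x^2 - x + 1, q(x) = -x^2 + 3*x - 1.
<p,q> = -34/5

Expand the product: p(x)·q(x) = -2*x^4 + 7*x^3 - 6*x^2 + 4*x - 1.
∫_{-1}^{1} of each monomial x^k gives [2/(k+1) if k even, 0 if k odd]. Integrating term-by-term (or equivalently evaluating the antiderivative F(x) = -2*x^5/5 + 7*x^4/4 - 2*x^3 + 2*x^2 - x at the endpoints):
  F(1) − F(−1) = 7/20 − (143/20) = -34/5.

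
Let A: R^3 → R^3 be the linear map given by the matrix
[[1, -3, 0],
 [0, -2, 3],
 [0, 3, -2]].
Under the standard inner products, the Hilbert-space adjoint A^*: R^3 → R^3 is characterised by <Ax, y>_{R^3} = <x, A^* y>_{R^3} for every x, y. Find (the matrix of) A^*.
A^* = A^T =
[[1, 0, 0],
 [-3, -2, 3],
 [0, 3, -2]]

For real matrices with standard dot products, the defining identity <Ax, y> = <x, A^* y> gives (Ax)^T y = x^T (A^*) y, i.e. x^T A^T y = x^T (A^*) y. Since this holds for all x, y, we must have A^* = A^T. Therefore
A^* =
[[1, 0, 0],
 [-3, -2, 3],
 [0, 3, -2]].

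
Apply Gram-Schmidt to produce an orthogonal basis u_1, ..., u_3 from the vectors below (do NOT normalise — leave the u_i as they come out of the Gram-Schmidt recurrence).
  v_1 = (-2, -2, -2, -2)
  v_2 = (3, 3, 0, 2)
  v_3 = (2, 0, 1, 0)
Orthogonal basis:
  u_1 = (-2, -2, -2, -2)
  u_2 = (1, 1, -2, 0)
  u_3 = (5/4, -3/4, 1/4, -3/4)

Apply the Gram-Schmidt recurrence
  u_1 = v_1
  u_i = v_i − Σ_{j<i} ((v_i · u_j) / (u_j · u_j)) · u_j.

Step by step this gives:
  u_1 = (-2, -2, -2, -2)
  u_2 = (1, 1, -2, 0)
  u_3 = (5/4, -3/4, 1/4, -3/4)

Orthogonality check:
  u_2 · u_1 = 0 (should be 0)
  u_3 · u_1 = 0 (should be 0)
  u_3 · u_2 = 0 (should be 0)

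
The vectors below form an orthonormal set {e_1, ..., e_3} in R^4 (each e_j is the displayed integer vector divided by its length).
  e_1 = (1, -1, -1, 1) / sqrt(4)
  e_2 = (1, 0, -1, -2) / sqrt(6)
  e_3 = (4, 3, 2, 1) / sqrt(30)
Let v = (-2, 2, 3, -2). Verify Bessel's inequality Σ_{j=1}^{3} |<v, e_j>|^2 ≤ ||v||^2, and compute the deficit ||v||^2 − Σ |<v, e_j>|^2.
Σ |<v, e_j>|^2 = 411/20; ||v||^2 = 21; deficit = 9/20

Write each e_j = u_j / sqrt(<u_j, u_j>) where u_j is the displayed integer vector. Then <v, e_j> = <v, u_j> / sqrt(<u_j, u_j>), so |<v, e_j>|^2 = <v, u_j>^2 / <u_j, u_j>.
Coefficients: <v, e_1> = -9/sqrt(4), <v, e_2> = -1/sqrt(6), <v, e_3> = 2/sqrt(30).
Square and sum: Σ |<v, e_j>|^2 = 411/20.
Compute ||v||^2 = v·v = 21.
Deficit = 21 − 411/20 = 9/20 ≥ 0, confirming Bessel's inequality. (The deficit equals ||v − Σ <v,e_j> e_j||^2, the squared distance from v to span{e_j}.)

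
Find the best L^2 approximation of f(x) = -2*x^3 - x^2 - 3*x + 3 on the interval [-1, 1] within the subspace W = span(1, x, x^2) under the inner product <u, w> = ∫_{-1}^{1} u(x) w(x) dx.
g(x) = -x^2 - 21*x/5 + 3

The best approximation g ∈ W is the orthogonal projection of f onto W. Writing g = a_0 + a_1 x + a_2 x^2, the coefficients solve the normal equations G · a = b where
  G_{ij} = <φ_i, φ_j> and b_i = <f, φ_i>, with φ_0 = 1, φ_1 = x, φ_2 = x^2.
G =
  [2, 0, 2/3]
  [0, 2/3, 0]
  [2/3, 0, 2/5],
b = (16/3, -14/5, 8/5).
Solving gives a_0 = 3, a_1 = -21/5, a_2 = -1, so
  g(x) = -x^2 - 21*x/5 + 3.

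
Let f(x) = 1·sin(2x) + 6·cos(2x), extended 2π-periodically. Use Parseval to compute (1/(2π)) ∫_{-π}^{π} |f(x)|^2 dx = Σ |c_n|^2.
Σ |c_n|^2 = 37/2

Expand |f|^2 and use orthogonality of {sin(nx), cos(mx)} on [-π, π]:
  ∫_{-π}^{π} sin(nx)^2 dx = π, ∫ cos(mx)^2 dx = π, and cross terms integrate to 0.
So ∫_{-π}^{π} f(x)^2 dx = 1^2 · π + 6^2 · π = (1 + 36)π.
Divide by 2π: (1 + 36)/2 = 37/2.
By Parseval, this equals Σ |c_n|^2.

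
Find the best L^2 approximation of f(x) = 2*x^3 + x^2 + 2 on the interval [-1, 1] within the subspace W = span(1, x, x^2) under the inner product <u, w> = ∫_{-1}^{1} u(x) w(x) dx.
g(x) = x^2 + 6*x/5 + 2

The best approximation g ∈ W is the orthogonal projection of f onto W. Writing g = a_0 + a_1 x + a_2 x^2, the coefficients solve the normal equations G · a = b where
  G_{ij} = <φ_i, φ_j> and b_i = <f, φ_i>, with φ_0 = 1, φ_1 = x, φ_2 = x^2.
G =
  [2, 0, 2/3]
  [0, 2/3, 0]
  [2/3, 0, 2/5],
b = (14/3, 4/5, 26/15).
Solving gives a_0 = 2, a_1 = 6/5, a_2 = 1, so
  g(x) = x^2 + 6*x/5 + 2.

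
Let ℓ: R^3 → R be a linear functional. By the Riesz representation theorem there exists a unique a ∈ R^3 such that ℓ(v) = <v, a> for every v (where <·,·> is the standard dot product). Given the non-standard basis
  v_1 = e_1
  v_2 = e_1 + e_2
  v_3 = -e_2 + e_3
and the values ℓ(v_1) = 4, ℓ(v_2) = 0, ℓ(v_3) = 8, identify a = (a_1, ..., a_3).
a = (4, -4, 4)

Write a = (a_1, ..., a_3) in the standard basis. For each basis vector v_i, ℓ(v_i) = <v_i, a> is a linear equation in the a_j's. Collect the n equations into a matrix system V a = ℓ, where row i of V is v_i (expressed in the standard basis). Since V is invertible (lower-triangular with 1s on the diagonal, up to permutation), solve by back-substitution:
  V =
[[1, 0, 0],
 [1, 1, 0],
 [0, -1, 1]]
  V a = (4, 0, 8)
Solving gives a = (4, -4, 4).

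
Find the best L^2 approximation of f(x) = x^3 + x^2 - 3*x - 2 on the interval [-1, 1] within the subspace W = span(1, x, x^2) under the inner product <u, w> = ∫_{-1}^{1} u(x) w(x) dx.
g(x) = x^2 - 12*x/5 - 2

The best approximation g ∈ W is the orthogonal projection of f onto W. Writing g = a_0 + a_1 x + a_2 x^2, the coefficients solve the normal equations G · a = b where
  G_{ij} = <φ_i, φ_j> and b_i = <f, φ_i>, with φ_0 = 1, φ_1 = x, φ_2 = x^2.
G =
  [2, 0, 2/3]
  [0, 2/3, 0]
  [2/3, 0, 2/5],
b = (-10/3, -8/5, -14/15).
Solving gives a_0 = -2, a_1 = -12/5, a_2 = 1, so
  g(x) = x^2 - 12*x/5 - 2.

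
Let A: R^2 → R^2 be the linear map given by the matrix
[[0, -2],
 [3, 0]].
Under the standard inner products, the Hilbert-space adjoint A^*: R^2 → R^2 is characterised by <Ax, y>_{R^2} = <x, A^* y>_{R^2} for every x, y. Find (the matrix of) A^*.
A^* = A^T =
[[0, 3],
 [-2, 0]]

For real matrices with standard dot products, the defining identity <Ax, y> = <x, A^* y> gives (Ax)^T y = x^T (A^*) y, i.e. x^T A^T y = x^T (A^*) y. Since this holds for all x, y, we must have A^* = A^T. Therefore
A^* =
[[0, 3],
 [-2, 0]].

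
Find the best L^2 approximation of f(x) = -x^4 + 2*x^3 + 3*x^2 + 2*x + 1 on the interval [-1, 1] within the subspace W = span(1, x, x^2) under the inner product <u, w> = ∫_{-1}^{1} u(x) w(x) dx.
g(x) = 15*x^2/7 + 16*x/5 + 38/35

The best approximation g ∈ W is the orthogonal projection of f onto W. Writing g = a_0 + a_1 x + a_2 x^2, the coefficients solve the normal equations G · a = b where
  G_{ij} = <φ_i, φ_j> and b_i = <f, φ_i>, with φ_0 = 1, φ_1 = x, φ_2 = x^2.
G =
  [2, 0, 2/3]
  [0, 2/3, 0]
  [2/3, 0, 2/5],
b = (18/5, 32/15, 166/105).
Solving gives a_0 = 38/35, a_1 = 16/5, a_2 = 15/7, so
  g(x) = 15*x^2/7 + 16*x/5 + 38/35.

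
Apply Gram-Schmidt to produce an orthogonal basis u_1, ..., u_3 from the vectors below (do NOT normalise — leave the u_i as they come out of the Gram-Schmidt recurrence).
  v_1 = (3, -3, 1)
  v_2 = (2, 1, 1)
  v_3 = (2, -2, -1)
Orthogonal basis:
  u_1 = (3, -3, 1)
  u_2 = (26/19, 31/19, 15/19)
  u_3 = (30/49, 15/98, -135/98)

Apply the Gram-Schmidt recurrence
  u_1 = v_1
  u_i = v_i − Σ_{j<i} ((v_i · u_j) / (u_j · u_j)) · u_j.

Step by step this gives:
  u_1 = (3, -3, 1)
  u_2 = (26/19, 31/19, 15/19)
  u_3 = (30/49, 15/98, -135/98)

Orthogonality check:
  u_2 · u_1 = 0 (should be 0)
  u_3 · u_1 = 0 (should be 0)
  u_3 · u_2 = 0 (should be 0)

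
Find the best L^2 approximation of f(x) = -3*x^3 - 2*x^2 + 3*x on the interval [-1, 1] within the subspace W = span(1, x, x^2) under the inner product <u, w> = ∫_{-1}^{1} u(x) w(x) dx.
g(x) = -2*x^2 + 6*x/5

The best approximation g ∈ W is the orthogonal projection of f onto W. Writing g = a_0 + a_1 x + a_2 x^2, the coefficients solve the normal equations G · a = b where
  G_{ij} = <φ_i, φ_j> and b_i = <f, φ_i>, with φ_0 = 1, φ_1 = x, φ_2 = x^2.
G =
  [2, 0, 2/3]
  [0, 2/3, 0]
  [2/3, 0, 2/5],
b = (-4/3, 4/5, -4/5).
Solving gives a_0 = 0, a_1 = 6/5, a_2 = -2, so
  g(x) = -2*x^2 + 6*x/5.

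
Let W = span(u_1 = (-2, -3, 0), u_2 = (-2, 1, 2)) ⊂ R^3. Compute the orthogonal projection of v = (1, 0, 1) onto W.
proj_W(v) = (8/29, 14/29, 1/29)

Set up U = [u_1 | ... | u_2] ∈ R^(3×2). The projector onto W = col(U) is P = U (U^T U)^(-1) U^T.
Compute U^T U =
  [13, 1]
  [1, 9],
and U^T v = (-2, 0).
Solve U^T U · c = U^T v for the coefficients: c = (-9/58, 1/58). The projection is proj_W(v) = U c.
Check: (v - proj_W(v)) · u_1 = 0  (should be 0).
Check: (v - proj_W(v)) · u_2 = 0  (should be 0).
Result: proj_W(v) = (8/29, 14/29, 1/29).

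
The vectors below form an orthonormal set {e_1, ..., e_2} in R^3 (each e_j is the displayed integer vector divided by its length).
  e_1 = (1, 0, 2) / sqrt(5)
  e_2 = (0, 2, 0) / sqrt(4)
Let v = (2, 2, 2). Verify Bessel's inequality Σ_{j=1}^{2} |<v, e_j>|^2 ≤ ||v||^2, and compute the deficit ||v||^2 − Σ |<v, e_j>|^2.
Σ |<v, e_j>|^2 = 56/5; ||v||^2 = 12; deficit = 4/5

Write each e_j = u_j / sqrt(<u_j, u_j>) where u_j is the displayed integer vector. Then <v, e_j> = <v, u_j> / sqrt(<u_j, u_j>), so |<v, e_j>|^2 = <v, u_j>^2 / <u_j, u_j>.
Coefficients: <v, e_1> = 6/sqrt(5), <v, e_2> = 4/sqrt(4).
Square and sum: Σ |<v, e_j>|^2 = 56/5.
Compute ||v||^2 = v·v = 12.
Deficit = 12 − 56/5 = 4/5 ≥ 0, confirming Bessel's inequality. (The deficit equals ||v − Σ <v,e_j> e_j||^2, the squared distance from v to span{e_j}.)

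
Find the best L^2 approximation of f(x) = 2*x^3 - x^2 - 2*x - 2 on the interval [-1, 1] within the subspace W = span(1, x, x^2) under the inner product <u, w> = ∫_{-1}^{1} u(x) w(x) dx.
g(x) = -x^2 - 4*x/5 - 2

The best approximation g ∈ W is the orthogonal projection of f onto W. Writing g = a_0 + a_1 x + a_2 x^2, the coefficients solve the normal equations G · a = b where
  G_{ij} = <φ_i, φ_j> and b_i = <f, φ_i>, with φ_0 = 1, φ_1 = x, φ_2 = x^2.
G =
  [2, 0, 2/3]
  [0, 2/3, 0]
  [2/3, 0, 2/5],
b = (-14/3, -8/15, -26/15).
Solving gives a_0 = -2, a_1 = -4/5, a_2 = -1, so
  g(x) = -x^2 - 4*x/5 - 2.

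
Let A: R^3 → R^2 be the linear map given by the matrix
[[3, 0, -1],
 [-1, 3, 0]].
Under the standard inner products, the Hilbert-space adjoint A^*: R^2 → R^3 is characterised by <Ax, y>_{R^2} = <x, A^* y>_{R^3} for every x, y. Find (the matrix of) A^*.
A^* = A^T =
[[3, -1],
 [0, 3],
 [-1, 0]]

For real matrices with standard dot products, the defining identity <Ax, y> = <x, A^* y> gives (Ax)^T y = x^T (A^*) y, i.e. x^T A^T y = x^T (A^*) y. Since this holds for all x, y, we must have A^* = A^T. Therefore
A^* =
[[3, -1],
 [0, 3],
 [-1, 0]].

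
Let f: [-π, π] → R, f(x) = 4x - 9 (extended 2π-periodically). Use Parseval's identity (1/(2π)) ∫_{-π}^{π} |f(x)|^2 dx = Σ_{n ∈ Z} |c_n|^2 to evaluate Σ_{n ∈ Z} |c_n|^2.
Σ |c_n|^2 = 16π^2/3 + 81

Expand and integrate term by term over [-π, π]:
  ∫ (4x)^2 dx = 16·(2π^3/3); ∫ 2·4·(-9)·x dx = 0 (odd integrand); ∫ (-9)^2 dx = 81·2π.
So (1/(2π)) ∫_{-π}^{π} (4x - 9)^2 dx = 16π^2/3 + 81 = 16π^2/3 + 81.
Parseval ⇒ Σ |c_n|^2 = 16π^2/3 + 81.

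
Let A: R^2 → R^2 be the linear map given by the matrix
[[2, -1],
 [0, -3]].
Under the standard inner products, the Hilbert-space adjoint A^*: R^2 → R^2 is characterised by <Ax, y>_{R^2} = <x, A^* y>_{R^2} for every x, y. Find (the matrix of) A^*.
A^* = A^T =
[[2, 0],
 [-1, -3]]

For real matrices with standard dot products, the defining identity <Ax, y> = <x, A^* y> gives (Ax)^T y = x^T (A^*) y, i.e. x^T A^T y = x^T (A^*) y. Since this holds for all x, y, we must have A^* = A^T. Therefore
A^* =
[[2, 0],
 [-1, -3]].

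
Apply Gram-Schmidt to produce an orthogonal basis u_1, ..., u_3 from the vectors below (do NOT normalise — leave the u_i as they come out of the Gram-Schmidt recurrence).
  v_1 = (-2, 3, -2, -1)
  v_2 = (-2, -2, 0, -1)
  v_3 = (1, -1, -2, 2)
Orthogonal basis:
  u_1 = (-2, 3, -2, -1)
  u_2 = (-19/9, -11/6, -1/9, -19/18)
  u_3 = (25/161, -152/161, -380/161, 254/161)

Apply the Gram-Schmidt recurrence
  u_1 = v_1
  u_i = v_i − Σ_{j<i} ((v_i · u_j) / (u_j · u_j)) · u_j.

Step by step this gives:
  u_1 = (-2, 3, -2, -1)
  u_2 = (-19/9, -11/6, -1/9, -19/18)
  u_3 = (25/161, -152/161, -380/161, 254/161)

Orthogonality check:
  u_2 · u_1 = 0 (should be 0)
  u_3 · u_1 = 0 (should be 0)
  u_3 · u_2 = 0 (should be 0)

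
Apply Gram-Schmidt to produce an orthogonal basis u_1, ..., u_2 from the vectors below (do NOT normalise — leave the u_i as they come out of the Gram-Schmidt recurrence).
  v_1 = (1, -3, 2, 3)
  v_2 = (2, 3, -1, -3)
Orthogonal basis:
  u_1 = (1, -3, 2, 3)
  u_2 = (64/23, 15/23, 13/23, -15/23)

Apply the Gram-Schmidt recurrence
  u_1 = v_1
  u_i = v_i − Σ_{j<i} ((v_i · u_j) / (u_j · u_j)) · u_j.

Step by step this gives:
  u_1 = (1, -3, 2, 3)
  u_2 = (64/23, 15/23, 13/23, -15/23)

Orthogonality check:
  u_2 · u_1 = 0 (should be 0)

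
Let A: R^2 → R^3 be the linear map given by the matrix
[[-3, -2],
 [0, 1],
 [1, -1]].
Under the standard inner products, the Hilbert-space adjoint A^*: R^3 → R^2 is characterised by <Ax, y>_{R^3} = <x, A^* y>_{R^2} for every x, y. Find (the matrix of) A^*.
A^* = A^T =
[[-3, 0, 1],
 [-2, 1, -1]]

For real matrices with standard dot products, the defining identity <Ax, y> = <x, A^* y> gives (Ax)^T y = x^T (A^*) y, i.e. x^T A^T y = x^T (A^*) y. Since this holds for all x, y, we must have A^* = A^T. Therefore
A^* =
[[-3, 0, 1],
 [-2, 1, -1]].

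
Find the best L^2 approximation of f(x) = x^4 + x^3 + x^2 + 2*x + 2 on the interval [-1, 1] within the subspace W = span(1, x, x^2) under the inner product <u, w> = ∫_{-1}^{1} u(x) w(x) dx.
g(x) = 13*x^2/7 + 13*x/5 + 67/35

The best approximation g ∈ W is the orthogonal projection of f onto W. Writing g = a_0 + a_1 x + a_2 x^2, the coefficients solve the normal equations G · a = b where
  G_{ij} = <φ_i, φ_j> and b_i = <f, φ_i>, with φ_0 = 1, φ_1 = x, φ_2 = x^2.
G =
  [2, 0, 2/3]
  [0, 2/3, 0]
  [2/3, 0, 2/5],
b = (76/15, 26/15, 212/105).
Solving gives a_0 = 67/35, a_1 = 13/5, a_2 = 13/7, so
  g(x) = 13*x^2/7 + 13*x/5 + 67/35.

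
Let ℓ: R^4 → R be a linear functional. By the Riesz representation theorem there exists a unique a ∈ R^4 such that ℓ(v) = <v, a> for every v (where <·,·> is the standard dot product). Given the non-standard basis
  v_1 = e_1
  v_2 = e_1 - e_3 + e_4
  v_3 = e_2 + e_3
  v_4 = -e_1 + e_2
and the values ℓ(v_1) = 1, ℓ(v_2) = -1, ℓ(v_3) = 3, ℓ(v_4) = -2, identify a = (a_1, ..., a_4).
a = (1, -1, 4, 2)

Write a = (a_1, ..., a_4) in the standard basis. For each basis vector v_i, ℓ(v_i) = <v_i, a> is a linear equation in the a_j's. Collect the n equations into a matrix system V a = ℓ, where row i of V is v_i (expressed in the standard basis). Since V is invertible (lower-triangular with 1s on the diagonal, up to permutation), solve by back-substitution:
  V =
[[1, 0, 0, 0],
 [1, 0, -1, 1],
 [0, 1, 1, 0],
 [-1, 1, 0, 0]]
  V a = (1, -1, 3, -2)
Solving gives a = (1, -1, 4, 2).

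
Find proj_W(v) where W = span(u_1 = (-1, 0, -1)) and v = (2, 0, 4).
proj_W(v) = (3, 0, 3)

Set up U = [u_1 | ... | u_1] ∈ R^(3×1). The projector onto W = col(U) is P = U (U^T U)^(-1) U^T.
Compute U^T U =
  [2],
and U^T v = (-6).
Solve U^T U · c = U^T v for the coefficients: c = (-3). The projection is proj_W(v) = U c.
Check: (v - proj_W(v)) · u_1 = 0  (should be 0).
Result: proj_W(v) = (3, 0, 3).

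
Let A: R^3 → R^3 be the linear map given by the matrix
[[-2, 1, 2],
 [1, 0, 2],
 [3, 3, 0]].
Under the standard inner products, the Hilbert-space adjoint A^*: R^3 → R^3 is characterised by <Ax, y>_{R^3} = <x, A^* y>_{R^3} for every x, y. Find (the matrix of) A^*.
A^* = A^T =
[[-2, 1, 3],
 [1, 0, 3],
 [2, 2, 0]]

For real matrices with standard dot products, the defining identity <Ax, y> = <x, A^* y> gives (Ax)^T y = x^T (A^*) y, i.e. x^T A^T y = x^T (A^*) y. Since this holds for all x, y, we must have A^* = A^T. Therefore
A^* =
[[-2, 1, 3],
 [1, 0, 3],
 [2, 2, 0]].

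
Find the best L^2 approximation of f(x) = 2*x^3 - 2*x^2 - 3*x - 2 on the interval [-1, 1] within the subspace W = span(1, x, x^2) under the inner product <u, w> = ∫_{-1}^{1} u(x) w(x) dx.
g(x) = -2*x^2 - 9*x/5 - 2

The best approximation g ∈ W is the orthogonal projection of f onto W. Writing g = a_0 + a_1 x + a_2 x^2, the coefficients solve the normal equations G · a = b where
  G_{ij} = <φ_i, φ_j> and b_i = <f, φ_i>, with φ_0 = 1, φ_1 = x, φ_2 = x^2.
G =
  [2, 0, 2/3]
  [0, 2/3, 0]
  [2/3, 0, 2/5],
b = (-16/3, -6/5, -32/15).
Solving gives a_0 = -2, a_1 = -9/5, a_2 = -2, so
  g(x) = -2*x^2 - 9*x/5 - 2.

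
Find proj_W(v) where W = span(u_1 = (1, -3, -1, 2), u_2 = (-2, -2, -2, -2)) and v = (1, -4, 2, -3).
proj_W(v) = (-39/59, -103/59, -71/59, -23/59)

Set up U = [u_1 | ... | u_2] ∈ R^(4×2). The projector onto W = col(U) is P = U (U^T U)^(-1) U^T.
Compute U^T U =
  [15, 2]
  [2, 16],
and U^T v = (5, 8).
Solve U^T U · c = U^T v for the coefficients: c = (16/59, 55/118). The projection is proj_W(v) = U c.
Check: (v - proj_W(v)) · u_1 = 0  (should be 0).
Check: (v - proj_W(v)) · u_2 = 0  (should be 0).
Result: proj_W(v) = (-39/59, -103/59, -71/59, -23/59).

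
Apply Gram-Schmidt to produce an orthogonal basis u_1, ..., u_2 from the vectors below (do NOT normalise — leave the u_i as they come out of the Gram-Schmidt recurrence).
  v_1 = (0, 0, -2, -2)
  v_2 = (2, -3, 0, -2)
Orthogonal basis:
  u_1 = (0, 0, -2, -2)
  u_2 = (2, -3, 1, -1)

Apply the Gram-Schmidt recurrence
  u_1 = v_1
  u_i = v_i − Σ_{j<i} ((v_i · u_j) / (u_j · u_j)) · u_j.

Step by step this gives:
  u_1 = (0, 0, -2, -2)
  u_2 = (2, -3, 1, -1)

Orthogonality check:
  u_2 · u_1 = 0 (should be 0)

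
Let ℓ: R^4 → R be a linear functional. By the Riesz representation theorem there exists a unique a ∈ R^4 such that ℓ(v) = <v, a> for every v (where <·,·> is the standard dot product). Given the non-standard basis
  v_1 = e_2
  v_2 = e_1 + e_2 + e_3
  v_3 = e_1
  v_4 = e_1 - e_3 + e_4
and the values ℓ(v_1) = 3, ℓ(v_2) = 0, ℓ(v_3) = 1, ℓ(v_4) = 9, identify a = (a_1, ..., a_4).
a = (1, 3, -4, 4)

Write a = (a_1, ..., a_4) in the standard basis. For each basis vector v_i, ℓ(v_i) = <v_i, a> is a linear equation in the a_j's. Collect the n equations into a matrix system V a = ℓ, where row i of V is v_i (expressed in the standard basis). Since V is invertible (lower-triangular with 1s on the diagonal, up to permutation), solve by back-substitution:
  V =
[[0, 1, 0, 0],
 [1, 1, 1, 0],
 [1, 0, 0, 0],
 [1, 0, -1, 1]]
  V a = (3, 0, 1, 9)
Solving gives a = (1, 3, -4, 4).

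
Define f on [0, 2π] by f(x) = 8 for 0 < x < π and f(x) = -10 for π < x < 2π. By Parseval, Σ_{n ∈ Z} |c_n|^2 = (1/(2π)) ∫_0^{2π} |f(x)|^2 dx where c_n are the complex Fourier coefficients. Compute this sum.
Σ |c_n|^2 = 82

Parseval equates the L^2 energy of f (normalised by 1/(2π)) with the ℓ^2 sum of its Fourier coefficients: (1/(2π)) ∫_0^{2π} |f|^2 = Σ |c_n|^2.
Compute the left side: (1/(2π)) [∫_0^π 8^2 dx + ∫_π^{2π} (-10)^2 dx] = (1/(2π)) · (64π + 100π) = (64 + 100)/2 = 82.
So Σ_{n ∈ Z} |c_n|^2 = 82.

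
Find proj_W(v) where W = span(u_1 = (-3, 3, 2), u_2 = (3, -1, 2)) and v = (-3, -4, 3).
proj_W(v) = (-3/61, 26/61, 48/61)

Set up U = [u_1 | ... | u_2] ∈ R^(3×2). The projector onto W = col(U) is P = U (U^T U)^(-1) U^T.
Compute U^T U =
  [22, -8]
  [-8, 14],
and U^T v = (3, 1).
Solve U^T U · c = U^T v for the coefficients: c = (25/122, 23/122). The projection is proj_W(v) = U c.
Check: (v - proj_W(v)) · u_1 = 0  (should be 0).
Check: (v - proj_W(v)) · u_2 = 0  (should be 0).
Result: proj_W(v) = (-3/61, 26/61, 48/61).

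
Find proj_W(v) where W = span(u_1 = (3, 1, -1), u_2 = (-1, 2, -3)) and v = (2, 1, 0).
proj_W(v) = (154/75, 7/15, -28/75)

Set up U = [u_1 | ... | u_2] ∈ R^(3×2). The projector onto W = col(U) is P = U (U^T U)^(-1) U^T.
Compute U^T U =
  [11, 2]
  [2, 14],
and U^T v = (7, 0).
Solve U^T U · c = U^T v for the coefficients: c = (49/75, -7/75). The projection is proj_W(v) = U c.
Check: (v - proj_W(v)) · u_1 = 0  (should be 0).
Check: (v - proj_W(v)) · u_2 = 0  (should be 0).
Result: proj_W(v) = (154/75, 7/15, -28/75).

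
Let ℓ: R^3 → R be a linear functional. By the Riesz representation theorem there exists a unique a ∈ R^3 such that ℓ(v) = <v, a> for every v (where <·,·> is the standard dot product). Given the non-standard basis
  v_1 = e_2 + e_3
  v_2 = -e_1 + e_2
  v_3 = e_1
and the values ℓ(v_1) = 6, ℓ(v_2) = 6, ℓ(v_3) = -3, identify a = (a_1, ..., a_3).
a = (-3, 3, 3)

Write a = (a_1, ..., a_3) in the standard basis. For each basis vector v_i, ℓ(v_i) = <v_i, a> is a linear equation in the a_j's. Collect the n equations into a matrix system V a = ℓ, where row i of V is v_i (expressed in the standard basis). Since V is invertible (lower-triangular with 1s on the diagonal, up to permutation), solve by back-substitution:
  V =
[[0, 1, 1],
 [-1, 1, 0],
 [1, 0, 0]]
  V a = (6, 6, -3)
Solving gives a = (-3, 3, 3).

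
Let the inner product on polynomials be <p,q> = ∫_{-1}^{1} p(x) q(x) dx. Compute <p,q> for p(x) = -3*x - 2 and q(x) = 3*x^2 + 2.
<p,q> = -12

Expand the product: p(x)·q(x) = -9*x^3 - 6*x^2 - 6*x - 4.
∫_{-1}^{1} of each monomial x^k gives [2/(k+1) if k even, 0 if k odd]. Integrating term-by-term (or equivalently evaluating the antiderivative F(x) = -9*x^4/4 - 2*x^3 - 3*x^2 - 4*x at the endpoints):
  F(1) − F(−1) = -45/4 − (3/4) = -12.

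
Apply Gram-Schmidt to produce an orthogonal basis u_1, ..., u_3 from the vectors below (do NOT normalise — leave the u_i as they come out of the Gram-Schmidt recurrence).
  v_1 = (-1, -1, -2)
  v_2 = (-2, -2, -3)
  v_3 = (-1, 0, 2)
Orthogonal basis:
  u_1 = (-1, -1, -2)
  u_2 = (-1/3, -1/3, 1/3)
  u_3 = (-1/2, 1/2, 0)

Apply the Gram-Schmidt recurrence
  u_1 = v_1
  u_i = v_i − Σ_{j<i} ((v_i · u_j) / (u_j · u_j)) · u_j.

Step by step this gives:
  u_1 = (-1, -1, -2)
  u_2 = (-1/3, -1/3, 1/3)
  u_3 = (-1/2, 1/2, 0)

Orthogonality check:
  u_2 · u_1 = 0 (should be 0)
  u_3 · u_1 = 0 (should be 0)
  u_3 · u_2 = 0 (should be 0)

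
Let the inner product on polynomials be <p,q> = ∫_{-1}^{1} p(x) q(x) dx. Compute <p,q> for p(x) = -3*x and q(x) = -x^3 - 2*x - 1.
<p,q> = 26/5

Expand the product: p(x)·q(x) = 3*x^4 + 6*x^2 + 3*x.
∫_{-1}^{1} of each monomial x^k gives [2/(k+1) if k even, 0 if k odd]. Integrating term-by-term (or equivalently evaluating the antiderivative F(x) = 3*x^5/5 + 2*x^3 + 3*x^2/2 at the endpoints):
  F(1) − F(−1) = 41/10 − (-11/10) = 26/5.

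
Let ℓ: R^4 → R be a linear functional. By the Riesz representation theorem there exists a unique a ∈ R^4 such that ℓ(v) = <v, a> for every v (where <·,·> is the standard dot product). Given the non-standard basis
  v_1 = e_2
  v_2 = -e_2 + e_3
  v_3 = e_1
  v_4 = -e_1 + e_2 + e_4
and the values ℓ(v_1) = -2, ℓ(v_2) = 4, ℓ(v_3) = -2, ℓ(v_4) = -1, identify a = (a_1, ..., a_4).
a = (-2, -2, 2, -1)

Write a = (a_1, ..., a_4) in the standard basis. For each basis vector v_i, ℓ(v_i) = <v_i, a> is a linear equation in the a_j's. Collect the n equations into a matrix system V a = ℓ, where row i of V is v_i (expressed in the standard basis). Since V is invertible (lower-triangular with 1s on the diagonal, up to permutation), solve by back-substitution:
  V =
[[0, 1, 0, 0],
 [0, -1, 1, 0],
 [1, 0, 0, 0],
 [-1, 1, 0, 1]]
  V a = (-2, 4, -2, -1)
Solving gives a = (-2, -2, 2, -1).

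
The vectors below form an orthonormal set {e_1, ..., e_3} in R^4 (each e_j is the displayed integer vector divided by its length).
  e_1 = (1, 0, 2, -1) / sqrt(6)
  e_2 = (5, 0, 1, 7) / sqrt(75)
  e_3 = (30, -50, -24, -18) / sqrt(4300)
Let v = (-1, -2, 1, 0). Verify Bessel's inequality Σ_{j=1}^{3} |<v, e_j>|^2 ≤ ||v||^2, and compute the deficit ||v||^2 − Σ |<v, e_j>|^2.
Σ |<v, e_j>|^2 = 75/86; ||v||^2 = 6; deficit = 441/86

Write each e_j = u_j / sqrt(<u_j, u_j>) where u_j is the displayed integer vector. Then <v, e_j> = <v, u_j> / sqrt(<u_j, u_j>), so |<v, e_j>|^2 = <v, u_j>^2 / <u_j, u_j>.
Coefficients: <v, e_1> = 1/sqrt(6), <v, e_2> = -4/sqrt(75), <v, e_3> = 46/sqrt(4300).
Square and sum: Σ |<v, e_j>|^2 = 75/86.
Compute ||v||^2 = v·v = 6.
Deficit = 6 − 75/86 = 441/86 ≥ 0, confirming Bessel's inequality. (The deficit equals ||v − Σ <v,e_j> e_j||^2, the squared distance from v to span{e_j}.)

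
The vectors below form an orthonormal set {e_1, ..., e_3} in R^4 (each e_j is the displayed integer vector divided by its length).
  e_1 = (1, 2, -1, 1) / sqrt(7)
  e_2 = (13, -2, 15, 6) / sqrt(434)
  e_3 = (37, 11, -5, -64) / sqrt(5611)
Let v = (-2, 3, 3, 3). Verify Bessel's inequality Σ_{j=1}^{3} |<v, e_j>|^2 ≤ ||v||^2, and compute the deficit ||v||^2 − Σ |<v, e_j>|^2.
Σ |<v, e_j>|^2 = 5*2**(113/455)*3**(211/455)*5**(33/91)*7**(45/91)/3; ||v||^2 = 31; deficit = 5625/362

Write each e_j = u_j / sqrt(<u_j, u_j>) where u_j is the displayed integer vector. Then <v, e_j> = <v, u_j> / sqrt(<u_j, u_j>), so |<v, e_j>|^2 = <v, u_j>^2 / <u_j, u_j>.
Coefficients: <v, e_1> = 4/sqrt(7), <v, e_2> = 31/sqrt(434), <v, e_3> = -248/sqrt(5611).
Square and sum: Σ |<v, e_j>|^2 = 5*2**(113/455)*3**(211/455)*5**(33/91)*7**(45/91)/3.
Compute ||v||^2 = v·v = 31.
Deficit = 31 − 5*2**(113/455)*3**(211/455)*5**(33/91)*7**(45/91)/3 = 5625/362 ≥ 0, confirming Bessel's inequality. (The deficit equals ||v − Σ <v,e_j> e_j||^2, the squared distance from v to span{e_j}.)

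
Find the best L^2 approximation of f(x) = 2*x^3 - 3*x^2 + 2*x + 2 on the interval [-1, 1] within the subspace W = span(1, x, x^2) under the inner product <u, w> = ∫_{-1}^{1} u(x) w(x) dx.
g(x) = -3*x^2 + 16*x/5 + 2

The best approximation g ∈ W is the orthogonal projection of f onto W. Writing g = a_0 + a_1 x + a_2 x^2, the coefficients solve the normal equations G · a = b where
  G_{ij} = <φ_i, φ_j> and b_i = <f, φ_i>, with φ_0 = 1, φ_1 = x, φ_2 = x^2.
G =
  [2, 0, 2/3]
  [0, 2/3, 0]
  [2/3, 0, 2/5],
b = (2, 32/15, 2/15).
Solving gives a_0 = 2, a_1 = 16/5, a_2 = -3, so
  g(x) = -3*x^2 + 16*x/5 + 2.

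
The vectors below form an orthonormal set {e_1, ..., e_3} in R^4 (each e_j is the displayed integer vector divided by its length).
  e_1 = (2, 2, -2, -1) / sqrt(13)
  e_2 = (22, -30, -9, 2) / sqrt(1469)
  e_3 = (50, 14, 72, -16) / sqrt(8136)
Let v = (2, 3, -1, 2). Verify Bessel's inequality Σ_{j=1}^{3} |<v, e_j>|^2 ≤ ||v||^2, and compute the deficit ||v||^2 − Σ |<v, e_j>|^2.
Σ |<v, e_j>|^2 = 155/18; ||v||^2 = 18; deficit = 169/18

Write each e_j = u_j / sqrt(<u_j, u_j>) where u_j is the displayed integer vector. Then <v, e_j> = <v, u_j> / sqrt(<u_j, u_j>), so |<v, e_j>|^2 = <v, u_j>^2 / <u_j, u_j>.
Coefficients: <v, e_1> = 10/sqrt(13), <v, e_2> = -33/sqrt(1469), <v, e_3> = 38/sqrt(8136).
Square and sum: Σ |<v, e_j>|^2 = 155/18.
Compute ||v||^2 = v·v = 18.
Deficit = 18 − 155/18 = 169/18 ≥ 0, confirming Bessel's inequality. (The deficit equals ||v − Σ <v,e_j> e_j||^2, the squared distance from v to span{e_j}.)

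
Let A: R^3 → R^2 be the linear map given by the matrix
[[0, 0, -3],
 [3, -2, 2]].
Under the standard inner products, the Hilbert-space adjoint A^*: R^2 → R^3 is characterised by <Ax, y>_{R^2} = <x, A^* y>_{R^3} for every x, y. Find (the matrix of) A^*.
A^* = A^T =
[[0, 3],
 [0, -2],
 [-3, 2]]

For real matrices with standard dot products, the defining identity <Ax, y> = <x, A^* y> gives (Ax)^T y = x^T (A^*) y, i.e. x^T A^T y = x^T (A^*) y. Since this holds for all x, y, we must have A^* = A^T. Therefore
A^* =
[[0, 3],
 [0, -2],
 [-3, 2]].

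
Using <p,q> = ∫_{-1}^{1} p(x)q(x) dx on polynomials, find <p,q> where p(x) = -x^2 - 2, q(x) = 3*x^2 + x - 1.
<p,q> = -8/15

Expand the product: p(x)·q(x) = -3*x^4 - x^3 - 5*x^2 - 2*x + 2.
∫_{-1}^{1} of each monomial x^k gives [2/(k+1) if k even, 0 if k odd]. Integrating term-by-term (or equivalently evaluating the antiderivative F(x) = -3*x^5/5 - x^4/4 - 5*x^3/3 - x^2 + 2*x at the endpoints):
  F(1) − F(−1) = -91/60 − (-59/60) = -8/15.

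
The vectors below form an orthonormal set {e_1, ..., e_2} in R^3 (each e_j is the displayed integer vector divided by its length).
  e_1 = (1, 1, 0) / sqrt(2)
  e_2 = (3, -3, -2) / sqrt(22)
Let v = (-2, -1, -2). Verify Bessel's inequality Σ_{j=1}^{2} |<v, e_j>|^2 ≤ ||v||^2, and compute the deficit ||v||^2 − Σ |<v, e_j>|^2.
Σ |<v, e_j>|^2 = 50/11; ||v||^2 = 9; deficit = 49/11

Write each e_j = u_j / sqrt(<u_j, u_j>) where u_j is the displayed integer vector. Then <v, e_j> = <v, u_j> / sqrt(<u_j, u_j>), so |<v, e_j>|^2 = <v, u_j>^2 / <u_j, u_j>.
Coefficients: <v, e_1> = -3/sqrt(2), <v, e_2> = 1/sqrt(22).
Square and sum: Σ |<v, e_j>|^2 = 50/11.
Compute ||v||^2 = v·v = 9.
Deficit = 9 − 50/11 = 49/11 ≥ 0, confirming Bessel's inequality. (The deficit equals ||v − Σ <v,e_j> e_j||^2, the squared distance from v to span{e_j}.)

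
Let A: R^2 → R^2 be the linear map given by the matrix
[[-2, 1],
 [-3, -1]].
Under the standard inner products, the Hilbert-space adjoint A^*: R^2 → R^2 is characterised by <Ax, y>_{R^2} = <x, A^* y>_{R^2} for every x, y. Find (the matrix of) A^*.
A^* = A^T =
[[-2, -3],
 [1, -1]]

For real matrices with standard dot products, the defining identity <Ax, y> = <x, A^* y> gives (Ax)^T y = x^T (A^*) y, i.e. x^T A^T y = x^T (A^*) y. Since this holds for all x, y, we must have A^* = A^T. Therefore
A^* =
[[-2, -3],
 [1, -1]].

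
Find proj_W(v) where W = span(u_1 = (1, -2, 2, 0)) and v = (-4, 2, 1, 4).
proj_W(v) = (-2/3, 4/3, -4/3, 0)

Set up U = [u_1 | ... | u_1] ∈ R^(4×1). The projector onto W = col(U) is P = U (U^T U)^(-1) U^T.
Compute U^T U =
  [9],
and U^T v = (-6).
Solve U^T U · c = U^T v for the coefficients: c = (-2/3). The projection is proj_W(v) = U c.
Check: (v - proj_W(v)) · u_1 = 0  (should be 0).
Result: proj_W(v) = (-2/3, 4/3, -4/3, 0).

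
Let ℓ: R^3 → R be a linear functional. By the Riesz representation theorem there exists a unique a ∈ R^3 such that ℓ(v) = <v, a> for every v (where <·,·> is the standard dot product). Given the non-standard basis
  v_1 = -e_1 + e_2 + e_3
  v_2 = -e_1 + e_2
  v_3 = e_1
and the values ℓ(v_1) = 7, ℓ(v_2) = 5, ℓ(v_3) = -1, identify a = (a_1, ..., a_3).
a = (-1, 4, 2)

Write a = (a_1, ..., a_3) in the standard basis. For each basis vector v_i, ℓ(v_i) = <v_i, a> is a linear equation in the a_j's. Collect the n equations into a matrix system V a = ℓ, where row i of V is v_i (expressed in the standard basis). Since V is invertible (lower-triangular with 1s on the diagonal, up to permutation), solve by back-substitution:
  V =
[[-1, 1, 1],
 [-1, 1, 0],
 [1, 0, 0]]
  V a = (7, 5, -1)
Solving gives a = (-1, 4, 2).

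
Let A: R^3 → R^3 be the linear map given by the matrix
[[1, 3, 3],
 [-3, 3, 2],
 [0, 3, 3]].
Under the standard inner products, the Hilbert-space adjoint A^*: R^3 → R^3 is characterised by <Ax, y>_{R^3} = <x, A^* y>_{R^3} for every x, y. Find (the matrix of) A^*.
A^* = A^T =
[[1, -3, 0],
 [3, 3, 3],
 [3, 2, 3]]

For real matrices with standard dot products, the defining identity <Ax, y> = <x, A^* y> gives (Ax)^T y = x^T (A^*) y, i.e. x^T A^T y = x^T (A^*) y. Since this holds for all x, y, we must have A^* = A^T. Therefore
A^* =
[[1, -3, 0],
 [3, 3, 3],
 [3, 2, 3]].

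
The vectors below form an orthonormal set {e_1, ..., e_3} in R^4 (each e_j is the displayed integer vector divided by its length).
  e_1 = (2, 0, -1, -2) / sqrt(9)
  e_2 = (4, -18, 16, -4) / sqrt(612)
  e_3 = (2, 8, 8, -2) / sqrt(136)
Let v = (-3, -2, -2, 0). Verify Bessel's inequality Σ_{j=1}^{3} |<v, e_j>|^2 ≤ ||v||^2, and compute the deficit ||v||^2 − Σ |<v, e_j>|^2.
Σ |<v, e_j>|^2 = 25/2; ||v||^2 = 17; deficit = 9/2

Write each e_j = u_j / sqrt(<u_j, u_j>) where u_j is the displayed integer vector. Then <v, e_j> = <v, u_j> / sqrt(<u_j, u_j>), so |<v, e_j>|^2 = <v, u_j>^2 / <u_j, u_j>.
Coefficients: <v, e_1> = -4/sqrt(9), <v, e_2> = -8/sqrt(612), <v, e_3> = -38/sqrt(136).
Square and sum: Σ |<v, e_j>|^2 = 25/2.
Compute ||v||^2 = v·v = 17.
Deficit = 17 − 25/2 = 9/2 ≥ 0, confirming Bessel's inequality. (The deficit equals ||v − Σ <v,e_j> e_j||^2, the squared distance from v to span{e_j}.)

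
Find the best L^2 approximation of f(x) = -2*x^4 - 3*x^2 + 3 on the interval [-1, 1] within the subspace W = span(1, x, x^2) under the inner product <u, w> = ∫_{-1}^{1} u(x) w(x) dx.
g(x) = 111/35 - 33*x^2/7

The best approximation g ∈ W is the orthogonal projection of f onto W. Writing g = a_0 + a_1 x + a_2 x^2, the coefficients solve the normal equations G · a = b where
  G_{ij} = <φ_i, φ_j> and b_i = <f, φ_i>, with φ_0 = 1, φ_1 = x, φ_2 = x^2.
G =
  [2, 0, 2/3]
  [0, 2/3, 0]
  [2/3, 0, 2/5],
b = (16/5, 0, 8/35).
Solving gives a_0 = 111/35, a_1 = 0, a_2 = -33/7, so
  g(x) = 111/35 - 33*x^2/7.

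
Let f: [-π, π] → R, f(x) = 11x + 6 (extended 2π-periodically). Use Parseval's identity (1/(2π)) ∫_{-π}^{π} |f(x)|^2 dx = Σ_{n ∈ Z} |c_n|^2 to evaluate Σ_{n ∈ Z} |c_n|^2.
Σ |c_n|^2 = 121π^2/3 + 36

Expand and integrate term by term over [-π, π]:
  ∫ (11x)^2 dx = 121·(2π^3/3); ∫ 2·11·(6)·x dx = 0 (odd integrand); ∫ 6^2 dx = 36·2π.
So (1/(2π)) ∫_{-π}^{π} (11x + 6)^2 dx = 121π^2/3 + 36 = 121π^2/3 + 36.
Parseval ⇒ Σ |c_n|^2 = 121π^2/3 + 36.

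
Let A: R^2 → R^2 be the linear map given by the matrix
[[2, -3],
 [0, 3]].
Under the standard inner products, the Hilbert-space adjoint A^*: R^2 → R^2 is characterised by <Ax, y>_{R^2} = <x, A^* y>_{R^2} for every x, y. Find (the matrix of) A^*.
A^* = A^T =
[[2, 0],
 [-3, 3]]

For real matrices with standard dot products, the defining identity <Ax, y> = <x, A^* y> gives (Ax)^T y = x^T (A^*) y, i.e. x^T A^T y = x^T (A^*) y. Since this holds for all x, y, we must have A^* = A^T. Therefore
A^* =
[[2, 0],
 [-3, 3]].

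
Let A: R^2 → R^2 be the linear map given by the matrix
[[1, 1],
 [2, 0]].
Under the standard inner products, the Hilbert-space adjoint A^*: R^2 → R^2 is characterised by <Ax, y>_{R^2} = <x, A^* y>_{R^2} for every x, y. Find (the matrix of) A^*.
A^* = A^T =
[[1, 2],
 [1, 0]]

For real matrices with standard dot products, the defining identity <Ax, y> = <x, A^* y> gives (Ax)^T y = x^T (A^*) y, i.e. x^T A^T y = x^T (A^*) y. Since this holds for all x, y, we must have A^* = A^T. Therefore
A^* =
[[1, 2],
 [1, 0]].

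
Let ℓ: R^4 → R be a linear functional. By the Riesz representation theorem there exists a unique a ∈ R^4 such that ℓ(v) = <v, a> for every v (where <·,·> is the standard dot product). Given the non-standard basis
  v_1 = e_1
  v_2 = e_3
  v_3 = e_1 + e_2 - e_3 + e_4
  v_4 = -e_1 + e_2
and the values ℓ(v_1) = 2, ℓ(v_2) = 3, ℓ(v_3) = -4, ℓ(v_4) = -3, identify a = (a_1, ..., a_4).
a = (2, -1, 3, -2)

Write a = (a_1, ..., a_4) in the standard basis. For each basis vector v_i, ℓ(v_i) = <v_i, a> is a linear equation in the a_j's. Collect the n equations into a matrix system V a = ℓ, where row i of V is v_i (expressed in the standard basis). Since V is invertible (lower-triangular with 1s on the diagonal, up to permutation), solve by back-substitution:
  V =
[[1, 0, 0, 0],
 [0, 0, 1, 0],
 [1, 1, -1, 1],
 [-1, 1, 0, 0]]
  V a = (2, 3, -4, -3)
Solving gives a = (2, -1, 3, -2).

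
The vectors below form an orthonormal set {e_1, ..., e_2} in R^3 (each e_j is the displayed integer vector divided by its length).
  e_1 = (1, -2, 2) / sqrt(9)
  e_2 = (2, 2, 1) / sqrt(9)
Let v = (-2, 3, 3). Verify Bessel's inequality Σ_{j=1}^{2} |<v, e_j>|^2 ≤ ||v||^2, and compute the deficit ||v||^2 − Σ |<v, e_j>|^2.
Σ |<v, e_j>|^2 = 29/9; ||v||^2 = 22; deficit = 169/9

Write each e_j = u_j / sqrt(<u_j, u_j>) where u_j is the displayed integer vector. Then <v, e_j> = <v, u_j> / sqrt(<u_j, u_j>), so |<v, e_j>|^2 = <v, u_j>^2 / <u_j, u_j>.
Coefficients: <v, e_1> = -2/sqrt(9), <v, e_2> = 5/sqrt(9).
Square and sum: Σ |<v, e_j>|^2 = 29/9.
Compute ||v||^2 = v·v = 22.
Deficit = 22 − 29/9 = 169/9 ≥ 0, confirming Bessel's inequality. (The deficit equals ||v − Σ <v,e_j> e_j||^2, the squared distance from v to span{e_j}.)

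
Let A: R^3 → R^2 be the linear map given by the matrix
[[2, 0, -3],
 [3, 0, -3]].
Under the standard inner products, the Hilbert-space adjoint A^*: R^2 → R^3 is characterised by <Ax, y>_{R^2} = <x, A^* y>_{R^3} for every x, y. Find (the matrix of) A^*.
A^* = A^T =
[[2, 3],
 [0, 0],
 [-3, -3]]

For real matrices with standard dot products, the defining identity <Ax, y> = <x, A^* y> gives (Ax)^T y = x^T (A^*) y, i.e. x^T A^T y = x^T (A^*) y. Since this holds for all x, y, we must have A^* = A^T. Therefore
A^* =
[[2, 3],
 [0, 0],
 [-3, -3]].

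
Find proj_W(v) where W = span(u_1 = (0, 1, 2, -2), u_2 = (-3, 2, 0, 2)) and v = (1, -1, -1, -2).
proj_W(v) = (237/149, -159/149, -2/149, -156/149)

Set up U = [u_1 | ... | u_2] ∈ R^(4×2). The projector onto W = col(U) is P = U (U^T U)^(-1) U^T.
Compute U^T U =
  [9, -2]
  [-2, 17],
and U^T v = (1, -9).
Solve U^T U · c = U^T v for the coefficients: c = (-1/149, -79/149). The projection is proj_W(v) = U c.
Check: (v - proj_W(v)) · u_1 = 0  (should be 0).
Check: (v - proj_W(v)) · u_2 = 0  (should be 0).
Result: proj_W(v) = (237/149, -159/149, -2/149, -156/149).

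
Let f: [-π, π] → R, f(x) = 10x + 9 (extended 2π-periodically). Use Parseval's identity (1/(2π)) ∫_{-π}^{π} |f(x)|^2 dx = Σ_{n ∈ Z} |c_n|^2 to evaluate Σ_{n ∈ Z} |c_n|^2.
Σ |c_n|^2 = 100π^2/3 + 81

Expand and integrate term by term over [-π, π]:
  ∫ (10x)^2 dx = 100·(2π^3/3); ∫ 2·10·(9)·x dx = 0 (odd integrand); ∫ 9^2 dx = 81·2π.
So (1/(2π)) ∫_{-π}^{π} (10x + 9)^2 dx = 100π^2/3 + 81 = 100π^2/3 + 81.
Parseval ⇒ Σ |c_n|^2 = 100π^2/3 + 81.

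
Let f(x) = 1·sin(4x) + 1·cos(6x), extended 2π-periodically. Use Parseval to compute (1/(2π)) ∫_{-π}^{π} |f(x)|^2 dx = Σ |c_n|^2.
Σ |c_n|^2 = 1

Expand |f|^2 and use orthogonality of {sin(nx), cos(mx)} on [-π, π]:
  ∫_{-π}^{π} sin(nx)^2 dx = π, ∫ cos(mx)^2 dx = π, and cross terms integrate to 0.
So ∫_{-π}^{π} f(x)^2 dx = 1^2 · π + 1^2 · π = (1 + 1)π.
Divide by 2π: (1 + 1)/2 = 1.
By Parseval, this equals Σ |c_n|^2.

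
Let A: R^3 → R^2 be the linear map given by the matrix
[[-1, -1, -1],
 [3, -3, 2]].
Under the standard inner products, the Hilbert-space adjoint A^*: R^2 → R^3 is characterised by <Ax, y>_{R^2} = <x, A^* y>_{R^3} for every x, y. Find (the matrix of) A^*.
A^* = A^T =
[[-1, 3],
 [-1, -3],
 [-1, 2]]

For real matrices with standard dot products, the defining identity <Ax, y> = <x, A^* y> gives (Ax)^T y = x^T (A^*) y, i.e. x^T A^T y = x^T (A^*) y. Since this holds for all x, y, we must have A^* = A^T. Therefore
A^* =
[[-1, 3],
 [-1, -3],
 [-1, 2]].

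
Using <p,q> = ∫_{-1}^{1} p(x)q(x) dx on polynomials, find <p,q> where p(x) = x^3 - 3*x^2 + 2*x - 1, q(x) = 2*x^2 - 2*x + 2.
<p,q> = -76/5

Expand the product: p(x)·q(x) = 2*x^5 - 8*x^4 + 12*x^3 - 12*x^2 + 6*x - 2.
∫_{-1}^{1} of each monomial x^k gives [2/(k+1) if k even, 0 if k odd]. Integrating term-by-term (or equivalently evaluating the antiderivative F(x) = x^6/3 - 8*x^5/5 + 3*x^4 - 4*x^3 + 3*x^2 - 2*x at the endpoints):
  F(1) − F(−1) = -19/15 − (209/15) = -76/5.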